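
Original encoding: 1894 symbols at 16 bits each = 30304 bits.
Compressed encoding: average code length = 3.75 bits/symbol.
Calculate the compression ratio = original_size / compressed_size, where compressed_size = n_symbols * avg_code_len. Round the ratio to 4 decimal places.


original_size = n_symbols * orig_bits = 1894 * 16 = 30304 bits
compressed_size = n_symbols * avg_code_len = 1894 * 3.75 = 7102.5 bits
ratio = original_size / compressed_size = 30304 / 7102.5 = 4.2667

Compression ratio = 4.2667


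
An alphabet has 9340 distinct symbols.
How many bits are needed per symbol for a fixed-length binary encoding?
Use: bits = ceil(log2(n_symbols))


log2(9340) = 13.1892
Bracket: 2^13 = 8192 < 9340 <= 2^14 = 16384
So ceil(log2(9340)) = 14

bits = ceil(log2(9340)) = ceil(13.1892) = 14 bits


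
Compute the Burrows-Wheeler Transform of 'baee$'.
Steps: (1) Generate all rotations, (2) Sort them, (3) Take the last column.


Rotations (sorted):
  0: $baee -> last char: e
  1: aee$b -> last char: b
  2: baee$ -> last char: $
  3: e$bae -> last char: e
  4: ee$ba -> last char: a


BWT = eb$ea


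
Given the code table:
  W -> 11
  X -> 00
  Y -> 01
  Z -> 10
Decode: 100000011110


Decoding:
10 -> Z
00 -> X
00 -> X
01 -> Y
11 -> W
10 -> Z


Result: ZXXYWZ


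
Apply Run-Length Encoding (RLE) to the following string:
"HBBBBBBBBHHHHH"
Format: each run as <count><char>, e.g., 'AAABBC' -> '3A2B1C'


Scanning runs left to right:
  i=0: run of 'H' x 1 -> '1H'
  i=1: run of 'B' x 8 -> '8B'
  i=9: run of 'H' x 5 -> '5H'

RLE = 1H8B5H


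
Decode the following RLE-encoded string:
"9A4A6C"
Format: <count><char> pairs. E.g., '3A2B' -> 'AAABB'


Expanding each <count><char> pair:
  9A -> 'AAAAAAAAA'
  4A -> 'AAAA'
  6C -> 'CCCCCC'

Decoded = AAAAAAAAAAAAACCCCCC


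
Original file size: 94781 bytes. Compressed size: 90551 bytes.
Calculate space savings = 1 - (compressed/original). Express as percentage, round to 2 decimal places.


ratio = compressed/original = 90551/94781 = 0.955371
savings = 1 - ratio = 1 - 0.955371 = 0.044629
as a percentage: 0.044629 * 100 = 4.46%

Space savings = 1 - 90551/94781 = 4.46%


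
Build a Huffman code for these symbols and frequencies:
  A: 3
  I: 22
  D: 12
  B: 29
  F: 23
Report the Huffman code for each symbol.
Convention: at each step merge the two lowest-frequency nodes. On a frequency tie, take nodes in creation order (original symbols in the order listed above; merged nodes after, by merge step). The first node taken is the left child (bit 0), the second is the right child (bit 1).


Huffman tree construction:
Step 1: Merge A(3) + D(12) = 15
Step 2: Merge (A+D)(15) + I(22) = 37
Step 3: Merge F(23) + B(29) = 52
Step 4: Merge ((A+D)+I)(37) + (F+B)(52) = 89
Read each symbol's code off the tree from the root (left child = 0, right child = 1).

Codes:
  A: 000 (length 3)
  I: 01 (length 2)
  D: 001 (length 3)
  B: 11 (length 2)
  F: 10 (length 2)
Average code length: 193/89 = 2.1685 bits/symbol


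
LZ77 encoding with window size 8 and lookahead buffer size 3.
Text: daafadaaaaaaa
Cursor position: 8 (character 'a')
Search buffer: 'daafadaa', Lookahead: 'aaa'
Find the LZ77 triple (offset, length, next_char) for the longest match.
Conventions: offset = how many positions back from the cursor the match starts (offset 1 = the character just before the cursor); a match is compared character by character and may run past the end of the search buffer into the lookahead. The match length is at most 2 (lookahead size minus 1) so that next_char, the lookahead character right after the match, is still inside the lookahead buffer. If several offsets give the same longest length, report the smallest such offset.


Try each offset into the search buffer:
  offset=1 (pos 7, char 'a'): match length 2
  offset=2 (pos 6, char 'a'): match length 2
  offset=3 (pos 5, char 'd'): match length 0
  offset=4 (pos 4, char 'a'): match length 1
  offset=5 (pos 3, char 'f'): match length 0
  offset=6 (pos 2, char 'a'): match length 1
  offset=7 (pos 1, char 'a'): match length 2
  offset=8 (pos 0, char 'd'): match length 0
Longest match has length 2, found at offsets 1, 2, 7; take the smallest, offset 1.
next_char = character at position 8 + 2 = 10 -> 'a'

Best match: offset=1, length=2 (matching 'aa' starting at position 7)
LZ77 triple: (1, 2, 'a')


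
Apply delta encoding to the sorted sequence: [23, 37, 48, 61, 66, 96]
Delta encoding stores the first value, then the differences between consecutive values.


First value: 23
Deltas:
  37 - 23 = 14
  48 - 37 = 11
  61 - 48 = 13
  66 - 61 = 5
  96 - 66 = 30


Delta encoded: [23, 14, 11, 13, 5, 30]


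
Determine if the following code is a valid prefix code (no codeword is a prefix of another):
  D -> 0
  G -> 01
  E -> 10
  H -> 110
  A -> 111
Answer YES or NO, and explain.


Checking each pair (does one codeword prefix another?):
  D='0' vs G='01': prefix -- VIOLATION

NO -- this is NOT a valid prefix code. D (0) is a prefix of G (01).


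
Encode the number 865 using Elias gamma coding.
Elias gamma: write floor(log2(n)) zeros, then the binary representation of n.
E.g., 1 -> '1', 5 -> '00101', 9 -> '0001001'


num_bits = floor(log2(865)) + 1 = 10
leading_zeros = num_bits - 1 = 9
binary(865) = 1101100001

Elias gamma(865) = '000000000' + '1101100001' = 0000000001101100001 (19 bits)


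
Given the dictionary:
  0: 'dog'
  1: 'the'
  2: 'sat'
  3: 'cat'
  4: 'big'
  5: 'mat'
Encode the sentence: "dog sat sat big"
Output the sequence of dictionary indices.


Look up each word in the dictionary:
  'dog' -> 0
  'sat' -> 2
  'sat' -> 2
  'big' -> 4

Encoded: [0, 2, 2, 4]


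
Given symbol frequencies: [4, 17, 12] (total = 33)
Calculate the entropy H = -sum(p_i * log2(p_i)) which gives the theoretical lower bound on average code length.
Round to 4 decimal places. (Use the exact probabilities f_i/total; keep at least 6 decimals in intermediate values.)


Per-symbol terms -p_i * log2(p_i) with p_i = f_i/33:
  p = 4/33 = 0.121212: log2(p) = -3.044394, -p*log2(p) = 0.369017
  p = 17/33 = 0.515152: log2(p) = -0.956931, -p*log2(p) = 0.492965
  p = 12/33 = 0.363636: log2(p) = -1.459432, -p*log2(p) = 0.530702
H = 0.369017 + 0.492965 + 0.530702 = 1.392684

H = 1.3927 bits/symbol


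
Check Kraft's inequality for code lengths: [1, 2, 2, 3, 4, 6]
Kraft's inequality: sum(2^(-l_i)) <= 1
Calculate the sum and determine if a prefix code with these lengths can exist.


Sum = 2^(-1) + 2^(-2) + 2^(-2) + 2^(-3) + 2^(-4) + 2^(-6)
    = 0.5 + 0.25 + 0.25 + 0.125 + 0.0625 + 0.015625
    = 77/64 = 1.203125
Since 1.203125 > 1, Kraft's inequality is NOT satisfied.
A prefix code with these lengths CANNOT exist.

Kraft sum = 1.203125. Not satisfied.


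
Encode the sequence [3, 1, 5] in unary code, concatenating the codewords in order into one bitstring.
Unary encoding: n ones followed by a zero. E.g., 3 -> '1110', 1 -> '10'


Encode each number as n ones followed by a terminating 0:
  3 -> 1110 (4 bits)
  1 -> 10 (2 bits)
  5 -> 111110 (6 bits)
Total length = 4 + 2 + 6 = 12 bits.

Unary([3, 1, 5]) = 111010111110 (12 bits)


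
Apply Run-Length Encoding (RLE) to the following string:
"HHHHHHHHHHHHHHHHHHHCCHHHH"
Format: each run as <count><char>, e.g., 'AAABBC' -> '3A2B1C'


Scanning runs left to right:
  i=0: run of 'H' x 19 -> '19H'
  i=19: run of 'C' x 2 -> '2C'
  i=21: run of 'H' x 4 -> '4H'

RLE = 19H2C4H


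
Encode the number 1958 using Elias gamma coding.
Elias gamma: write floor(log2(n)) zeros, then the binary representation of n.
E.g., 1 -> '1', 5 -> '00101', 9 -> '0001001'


num_bits = floor(log2(1958)) + 1 = 11
leading_zeros = num_bits - 1 = 10
binary(1958) = 11110100110

Elias gamma(1958) = '0000000000' + '11110100110' = 000000000011110100110 (21 bits)


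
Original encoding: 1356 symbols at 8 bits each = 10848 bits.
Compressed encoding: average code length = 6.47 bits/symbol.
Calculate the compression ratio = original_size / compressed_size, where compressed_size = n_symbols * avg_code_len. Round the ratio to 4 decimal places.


original_size = n_symbols * orig_bits = 1356 * 8 = 10848 bits
compressed_size = n_symbols * avg_code_len = 1356 * 6.47 = 8773.32 bits
ratio = original_size / compressed_size = 10848 / 8773.32 = 1.2365

Compression ratio = 1.2365


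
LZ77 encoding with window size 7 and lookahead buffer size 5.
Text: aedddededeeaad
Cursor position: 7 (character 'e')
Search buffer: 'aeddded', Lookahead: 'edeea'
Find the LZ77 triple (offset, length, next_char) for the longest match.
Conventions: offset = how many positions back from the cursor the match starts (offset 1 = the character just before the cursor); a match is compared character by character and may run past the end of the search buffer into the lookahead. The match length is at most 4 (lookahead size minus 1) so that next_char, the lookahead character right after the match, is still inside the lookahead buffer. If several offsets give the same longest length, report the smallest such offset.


Try each offset into the search buffer:
  offset=1 (pos 6, char 'd'): match length 0
  offset=2 (pos 5, char 'e'): match length 3
  offset=3 (pos 4, char 'd'): match length 0
  offset=4 (pos 3, char 'd'): match length 0
  offset=5 (pos 2, char 'd'): match length 0
  offset=6 (pos 1, char 'e'): match length 2
  offset=7 (pos 0, char 'a'): match length 0
Longest match has length 3 at offset 2.
next_char = character at position 7 + 3 = 10 -> 'e'

Best match: offset=2, length=3 (matching 'ede' starting at position 5)
LZ77 triple: (2, 3, 'e')


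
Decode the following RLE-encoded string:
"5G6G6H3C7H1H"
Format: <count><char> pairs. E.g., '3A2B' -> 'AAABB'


Expanding each <count><char> pair:
  5G -> 'GGGGG'
  6G -> 'GGGGGG'
  6H -> 'HHHHHH'
  3C -> 'CCC'
  7H -> 'HHHHHHH'
  1H -> 'H'

Decoded = GGGGGGGGGGGHHHHHHCCCHHHHHHHH


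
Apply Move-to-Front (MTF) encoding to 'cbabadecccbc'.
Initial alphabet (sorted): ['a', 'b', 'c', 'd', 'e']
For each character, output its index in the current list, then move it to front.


MTF encoding:
'c': index 2 in ['a', 'b', 'c', 'd', 'e'] -> ['c', 'a', 'b', 'd', 'e']
'b': index 2 in ['c', 'a', 'b', 'd', 'e'] -> ['b', 'c', 'a', 'd', 'e']
'a': index 2 in ['b', 'c', 'a', 'd', 'e'] -> ['a', 'b', 'c', 'd', 'e']
'b': index 1 in ['a', 'b', 'c', 'd', 'e'] -> ['b', 'a', 'c', 'd', 'e']
'a': index 1 in ['b', 'a', 'c', 'd', 'e'] -> ['a', 'b', 'c', 'd', 'e']
'd': index 3 in ['a', 'b', 'c', 'd', 'e'] -> ['d', 'a', 'b', 'c', 'e']
'e': index 4 in ['d', 'a', 'b', 'c', 'e'] -> ['e', 'd', 'a', 'b', 'c']
'c': index 4 in ['e', 'd', 'a', 'b', 'c'] -> ['c', 'e', 'd', 'a', 'b']
'c': index 0 in ['c', 'e', 'd', 'a', 'b'] -> ['c', 'e', 'd', 'a', 'b']
'c': index 0 in ['c', 'e', 'd', 'a', 'b'] -> ['c', 'e', 'd', 'a', 'b']
'b': index 4 in ['c', 'e', 'd', 'a', 'b'] -> ['b', 'c', 'e', 'd', 'a']
'c': index 1 in ['b', 'c', 'e', 'd', 'a'] -> ['c', 'b', 'e', 'd', 'a']


Output: [2, 2, 2, 1, 1, 3, 4, 4, 0, 0, 4, 1]


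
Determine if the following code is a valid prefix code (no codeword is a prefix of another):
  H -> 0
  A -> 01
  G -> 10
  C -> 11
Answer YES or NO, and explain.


Checking each pair (does one codeword prefix another?):
  H='0' vs A='01': prefix -- VIOLATION

NO -- this is NOT a valid prefix code. H (0) is a prefix of A (01).


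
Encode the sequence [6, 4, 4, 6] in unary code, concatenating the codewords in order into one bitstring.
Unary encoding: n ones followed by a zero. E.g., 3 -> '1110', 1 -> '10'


Encode each number as n ones followed by a terminating 0:
  6 -> 1111110 (7 bits)
  4 -> 11110 (5 bits)
  4 -> 11110 (5 bits)
  6 -> 1111110 (7 bits)
Total length = 7 + 5 + 5 + 7 = 24 bits.

Unary([6, 4, 4, 6]) = 111111011110111101111110 (24 bits)


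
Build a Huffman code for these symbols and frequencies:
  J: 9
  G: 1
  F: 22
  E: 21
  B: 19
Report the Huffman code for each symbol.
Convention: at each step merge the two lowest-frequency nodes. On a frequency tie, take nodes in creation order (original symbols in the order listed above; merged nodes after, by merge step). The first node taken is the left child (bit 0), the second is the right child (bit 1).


Huffman tree construction:
Step 1: Merge G(1) + J(9) = 10
Step 2: Merge (G+J)(10) + B(19) = 29
Step 3: Merge E(21) + F(22) = 43
Step 4: Merge ((G+J)+B)(29) + (E+F)(43) = 72
Read each symbol's code off the tree from the root (left child = 0, right child = 1).

Codes:
  J: 001 (length 3)
  G: 000 (length 3)
  F: 11 (length 2)
  E: 10 (length 2)
  B: 01 (length 2)
Average code length: 154/72 = 2.1389 bits/symbol


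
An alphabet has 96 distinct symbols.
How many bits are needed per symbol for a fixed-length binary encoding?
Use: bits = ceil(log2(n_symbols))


log2(96) = 6.585
Bracket: 2^6 = 64 < 96 <= 2^7 = 128
So ceil(log2(96)) = 7

bits = ceil(log2(96)) = ceil(6.585) = 7 bits


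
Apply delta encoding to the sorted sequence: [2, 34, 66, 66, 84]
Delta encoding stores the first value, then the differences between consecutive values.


First value: 2
Deltas:
  34 - 2 = 32
  66 - 34 = 32
  66 - 66 = 0
  84 - 66 = 18


Delta encoded: [2, 32, 32, 0, 18]


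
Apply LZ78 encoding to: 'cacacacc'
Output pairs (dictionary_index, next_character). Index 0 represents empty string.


LZ78 encoding steps:
Dictionary: {0: ''}
Step 1: w='' (idx 0), next='c' -> output (0, 'c'), add 'c' as idx 1
Step 2: w='' (idx 0), next='a' -> output (0, 'a'), add 'a' as idx 2
Step 3: w='c' (idx 1), next='a' -> output (1, 'a'), add 'ca' as idx 3
Step 4: w='ca' (idx 3), next='c' -> output (3, 'c'), add 'cac' as idx 4
Step 5: w='c' (idx 1), end of input -> output (1, '')


Encoded: [(0, 'c'), (0, 'a'), (1, 'a'), (3, 'c'), (1, '')]


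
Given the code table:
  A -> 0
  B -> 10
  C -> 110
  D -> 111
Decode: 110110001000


Decoding:
110 -> C
110 -> C
0 -> A
0 -> A
10 -> B
0 -> A
0 -> A


Result: CCAABAA


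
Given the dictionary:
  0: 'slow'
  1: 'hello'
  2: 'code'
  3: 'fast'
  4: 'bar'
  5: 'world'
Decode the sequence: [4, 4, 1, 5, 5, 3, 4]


Look up each index in the dictionary:
  4 -> 'bar'
  4 -> 'bar'
  1 -> 'hello'
  5 -> 'world'
  5 -> 'world'
  3 -> 'fast'
  4 -> 'bar'

Decoded: "bar bar hello world world fast bar"


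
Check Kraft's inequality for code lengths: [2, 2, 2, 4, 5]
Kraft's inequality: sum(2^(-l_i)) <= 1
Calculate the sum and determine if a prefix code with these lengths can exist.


Sum = 2^(-2) + 2^(-2) + 2^(-2) + 2^(-4) + 2^(-5)
    = 0.25 + 0.25 + 0.25 + 0.0625 + 0.03125
    = 27/32 = 0.84375
Since 0.84375 <= 1, Kraft's inequality IS satisfied.
A prefix code with these lengths CAN exist.

Kraft sum = 0.84375. Satisfied.


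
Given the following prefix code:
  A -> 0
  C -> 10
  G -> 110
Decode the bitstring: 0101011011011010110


Decoding step by step:
Bits 0 -> A
Bits 10 -> C
Bits 10 -> C
Bits 110 -> G
Bits 110 -> G
Bits 110 -> G
Bits 10 -> C
Bits 110 -> G


Decoded message: ACCGGGCG


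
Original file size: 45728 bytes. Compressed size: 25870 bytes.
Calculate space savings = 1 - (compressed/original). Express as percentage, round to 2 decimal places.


ratio = compressed/original = 25870/45728 = 0.565737
savings = 1 - ratio = 1 - 0.565737 = 0.434263
as a percentage: 0.434263 * 100 = 43.43%

Space savings = 1 - 25870/45728 = 43.43%


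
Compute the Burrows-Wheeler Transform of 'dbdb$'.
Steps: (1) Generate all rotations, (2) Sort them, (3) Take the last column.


Rotations (sorted):
  0: $dbdb -> last char: b
  1: b$dbd -> last char: d
  2: bdb$d -> last char: d
  3: db$db -> last char: b
  4: dbdb$ -> last char: $


BWT = bddb$


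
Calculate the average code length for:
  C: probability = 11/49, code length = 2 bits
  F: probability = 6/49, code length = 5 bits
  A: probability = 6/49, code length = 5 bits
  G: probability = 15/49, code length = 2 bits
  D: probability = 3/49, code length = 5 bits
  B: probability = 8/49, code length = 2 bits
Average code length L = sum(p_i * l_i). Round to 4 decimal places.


Weighted contributions p_i * l_i:
  C: (11/49) * 2 = 22/49
  F: (6/49) * 5 = 30/49
  A: (6/49) * 5 = 30/49
  G: (15/49) * 2 = 30/49
  D: (3/49) * 5 = 15/49
  B: (8/49) * 2 = 16/49
Sum = (22 + 30 + 30 + 30 + 15 + 16)/49 = 143/49

L = 143/49 = 2.9184 bits/symbol


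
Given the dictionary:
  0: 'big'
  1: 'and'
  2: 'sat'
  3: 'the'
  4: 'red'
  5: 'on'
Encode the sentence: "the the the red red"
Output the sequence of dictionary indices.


Look up each word in the dictionary:
  'the' -> 3
  'the' -> 3
  'the' -> 3
  'red' -> 4
  'red' -> 4

Encoded: [3, 3, 3, 4, 4]


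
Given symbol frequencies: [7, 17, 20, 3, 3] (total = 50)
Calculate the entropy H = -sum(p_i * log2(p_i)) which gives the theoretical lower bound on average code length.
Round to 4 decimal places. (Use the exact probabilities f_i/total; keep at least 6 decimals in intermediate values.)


Per-symbol terms -p_i * log2(p_i) with p_i = f_i/50:
  p = 7/50 = 0.140000: log2(p) = -2.836501, -p*log2(p) = 0.397110
  p = 17/50 = 0.340000: log2(p) = -1.556393, -p*log2(p) = 0.529174
  p = 20/50 = 0.400000: log2(p) = -1.321928, -p*log2(p) = 0.528771
  p = 3/50 = 0.060000: log2(p) = -4.058894, -p*log2(p) = 0.243534
  p = 3/50 = 0.060000: log2(p) = -4.058894, -p*log2(p) = 0.243534
H = 0.397110 + 0.529174 + 0.528771 + 0.243534 + 0.243534 = 1.942123

H = 1.9421 bits/symbol


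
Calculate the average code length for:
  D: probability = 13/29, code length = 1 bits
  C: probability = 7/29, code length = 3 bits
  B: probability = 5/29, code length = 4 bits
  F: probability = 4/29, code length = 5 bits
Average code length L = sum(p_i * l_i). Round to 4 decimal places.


Weighted contributions p_i * l_i:
  D: (13/29) * 1 = 13/29
  C: (7/29) * 3 = 21/29
  B: (5/29) * 4 = 20/29
  F: (4/29) * 5 = 20/29
Sum = (13 + 21 + 20 + 20)/29 = 74/29

L = 74/29 = 2.5517 bits/symbol


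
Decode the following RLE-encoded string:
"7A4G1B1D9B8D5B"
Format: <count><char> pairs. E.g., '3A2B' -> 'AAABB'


Expanding each <count><char> pair:
  7A -> 'AAAAAAA'
  4G -> 'GGGG'
  1B -> 'B'
  1D -> 'D'
  9B -> 'BBBBBBBBB'
  8D -> 'DDDDDDDD'
  5B -> 'BBBBB'

Decoded = AAAAAAAGGGGBDBBBBBBBBBDDDDDDDDBBBBB


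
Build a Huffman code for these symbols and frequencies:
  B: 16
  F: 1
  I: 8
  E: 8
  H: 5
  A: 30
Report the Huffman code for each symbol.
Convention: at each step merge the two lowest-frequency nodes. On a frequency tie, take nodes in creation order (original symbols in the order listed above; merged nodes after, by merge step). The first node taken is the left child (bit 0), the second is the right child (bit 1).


Huffman tree construction:
Step 1: Merge F(1) + H(5) = 6
Step 2: Merge (F+H)(6) + I(8) = 14
Step 3: Merge E(8) + ((F+H)+I)(14) = 22
Step 4: Merge B(16) + (E+((F+H)+I))(22) = 38
Step 5: Merge A(30) + (B+(E+((F+H)+I)))(38) = 68
Read each symbol's code off the tree from the root (left child = 0, right child = 1).

Codes:
  B: 10 (length 2)
  F: 11100 (length 5)
  I: 1111 (length 4)
  E: 110 (length 3)
  H: 11101 (length 5)
  A: 0 (length 1)
Average code length: 148/68 = 2.1765 bits/symbol


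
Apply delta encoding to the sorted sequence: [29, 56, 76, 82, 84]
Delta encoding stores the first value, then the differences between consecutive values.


First value: 29
Deltas:
  56 - 29 = 27
  76 - 56 = 20
  82 - 76 = 6
  84 - 82 = 2


Delta encoded: [29, 27, 20, 6, 2]


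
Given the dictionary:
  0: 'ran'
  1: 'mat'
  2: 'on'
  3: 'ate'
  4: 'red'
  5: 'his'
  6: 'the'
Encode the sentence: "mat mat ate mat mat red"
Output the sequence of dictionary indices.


Look up each word in the dictionary:
  'mat' -> 1
  'mat' -> 1
  'ate' -> 3
  'mat' -> 1
  'mat' -> 1
  'red' -> 4

Encoded: [1, 1, 3, 1, 1, 4]


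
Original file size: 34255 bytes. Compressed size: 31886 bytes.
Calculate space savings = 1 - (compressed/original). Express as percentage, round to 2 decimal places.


ratio = compressed/original = 31886/34255 = 0.930842
savings = 1 - ratio = 1 - 0.930842 = 0.069158
as a percentage: 0.069158 * 100 = 6.92%

Space savings = 1 - 31886/34255 = 6.92%


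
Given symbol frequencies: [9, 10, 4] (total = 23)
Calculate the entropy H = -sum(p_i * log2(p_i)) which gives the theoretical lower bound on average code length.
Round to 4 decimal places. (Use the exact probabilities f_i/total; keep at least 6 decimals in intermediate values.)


Per-symbol terms -p_i * log2(p_i) with p_i = f_i/23:
  p = 9/23 = 0.391304: log2(p) = -1.353637, -p*log2(p) = 0.529684
  p = 10/23 = 0.434783: log2(p) = -1.201634, -p*log2(p) = 0.522450
  p = 4/23 = 0.173913: log2(p) = -2.523562, -p*log2(p) = 0.438880
H = 0.529684 + 0.522450 + 0.438880 = 1.491014

H = 1.491 bits/symbol


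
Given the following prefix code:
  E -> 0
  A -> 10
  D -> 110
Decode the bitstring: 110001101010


Decoding step by step:
Bits 110 -> D
Bits 0 -> E
Bits 0 -> E
Bits 110 -> D
Bits 10 -> A
Bits 10 -> A


Decoded message: DEEDAA


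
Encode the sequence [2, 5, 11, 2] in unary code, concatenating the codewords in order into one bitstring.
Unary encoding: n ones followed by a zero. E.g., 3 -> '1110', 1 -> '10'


Encode each number as n ones followed by a terminating 0:
  2 -> 110 (3 bits)
  5 -> 111110 (6 bits)
  11 -> 111111111110 (12 bits)
  2 -> 110 (3 bits)
Total length = 3 + 6 + 12 + 3 = 24 bits.

Unary([2, 5, 11, 2]) = 110111110111111111110110 (24 bits)


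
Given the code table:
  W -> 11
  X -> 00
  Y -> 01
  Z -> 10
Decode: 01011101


Decoding:
01 -> Y
01 -> Y
11 -> W
01 -> Y


Result: YYWY


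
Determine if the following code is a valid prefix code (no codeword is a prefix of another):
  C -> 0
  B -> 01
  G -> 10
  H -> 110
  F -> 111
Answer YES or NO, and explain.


Checking each pair (does one codeword prefix another?):
  C='0' vs B='01': prefix -- VIOLATION

NO -- this is NOT a valid prefix code. C (0) is a prefix of B (01).


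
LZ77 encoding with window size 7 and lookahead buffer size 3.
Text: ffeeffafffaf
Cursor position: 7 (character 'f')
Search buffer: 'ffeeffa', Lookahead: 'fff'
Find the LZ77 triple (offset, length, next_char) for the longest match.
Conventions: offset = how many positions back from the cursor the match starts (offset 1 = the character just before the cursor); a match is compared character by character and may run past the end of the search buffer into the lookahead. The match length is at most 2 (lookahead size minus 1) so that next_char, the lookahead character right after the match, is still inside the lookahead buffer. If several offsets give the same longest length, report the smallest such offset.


Try each offset into the search buffer:
  offset=1 (pos 6, char 'a'): match length 0
  offset=2 (pos 5, char 'f'): match length 1
  offset=3 (pos 4, char 'f'): match length 2
  offset=4 (pos 3, char 'e'): match length 0
  offset=5 (pos 2, char 'e'): match length 0
  offset=6 (pos 1, char 'f'): match length 1
  offset=7 (pos 0, char 'f'): match length 2
Longest match has length 2, found at offsets 3, 7; take the smallest, offset 3.
next_char = character at position 7 + 2 = 9 -> 'f'

Best match: offset=3, length=2 (matching 'ff' starting at position 4)
LZ77 triple: (3, 2, 'f')


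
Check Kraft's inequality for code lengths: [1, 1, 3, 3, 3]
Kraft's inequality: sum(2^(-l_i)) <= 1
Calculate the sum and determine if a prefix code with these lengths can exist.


Sum = 2^(-1) + 2^(-1) + 2^(-3) + 2^(-3) + 2^(-3)
    = 0.5 + 0.5 + 0.125 + 0.125 + 0.125
    = 11/8 = 1.375
Since 1.375 > 1, Kraft's inequality is NOT satisfied.
A prefix code with these lengths CANNOT exist.

Kraft sum = 1.375. Not satisfied.


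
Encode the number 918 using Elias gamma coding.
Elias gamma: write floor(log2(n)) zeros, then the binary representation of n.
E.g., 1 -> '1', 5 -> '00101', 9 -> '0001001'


num_bits = floor(log2(918)) + 1 = 10
leading_zeros = num_bits - 1 = 9
binary(918) = 1110010110

Elias gamma(918) = '000000000' + '1110010110' = 0000000001110010110 (19 bits)


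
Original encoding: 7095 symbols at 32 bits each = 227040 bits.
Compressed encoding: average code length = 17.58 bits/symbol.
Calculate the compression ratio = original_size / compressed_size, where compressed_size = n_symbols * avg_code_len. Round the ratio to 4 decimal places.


original_size = n_symbols * orig_bits = 7095 * 32 = 227040 bits
compressed_size = n_symbols * avg_code_len = 7095 * 17.58 = 124730.1 bits
ratio = original_size / compressed_size = 227040 / 124730.1 = 1.8203

Compression ratio = 1.8203


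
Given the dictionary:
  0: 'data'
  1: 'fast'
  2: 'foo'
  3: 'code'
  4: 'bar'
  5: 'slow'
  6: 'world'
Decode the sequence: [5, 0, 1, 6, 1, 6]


Look up each index in the dictionary:
  5 -> 'slow'
  0 -> 'data'
  1 -> 'fast'
  6 -> 'world'
  1 -> 'fast'
  6 -> 'world'

Decoded: "slow data fast world fast world"


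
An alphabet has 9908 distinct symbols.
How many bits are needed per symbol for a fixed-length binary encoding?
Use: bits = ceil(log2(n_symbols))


log2(9908) = 13.2744
Bracket: 2^13 = 8192 < 9908 <= 2^14 = 16384
So ceil(log2(9908)) = 14

bits = ceil(log2(9908)) = ceil(13.2744) = 14 bits


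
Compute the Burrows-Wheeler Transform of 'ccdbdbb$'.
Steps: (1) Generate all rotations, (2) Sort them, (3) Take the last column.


Rotations (sorted):
  0: $ccdbdbb -> last char: b
  1: b$ccdbdb -> last char: b
  2: bb$ccdbd -> last char: d
  3: bdbb$ccd -> last char: d
  4: ccdbdbb$ -> last char: $
  5: cdbdbb$c -> last char: c
  6: dbb$ccdb -> last char: b
  7: dbdbb$cc -> last char: c


BWT = bbdd$cbc


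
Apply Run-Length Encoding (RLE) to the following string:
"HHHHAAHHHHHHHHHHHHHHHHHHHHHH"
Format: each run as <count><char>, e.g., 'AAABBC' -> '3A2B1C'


Scanning runs left to right:
  i=0: run of 'H' x 4 -> '4H'
  i=4: run of 'A' x 2 -> '2A'
  i=6: run of 'H' x 22 -> '22H'

RLE = 4H2A22H


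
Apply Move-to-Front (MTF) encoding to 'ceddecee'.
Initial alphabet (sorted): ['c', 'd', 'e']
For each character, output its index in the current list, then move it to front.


MTF encoding:
'c': index 0 in ['c', 'd', 'e'] -> ['c', 'd', 'e']
'e': index 2 in ['c', 'd', 'e'] -> ['e', 'c', 'd']
'd': index 2 in ['e', 'c', 'd'] -> ['d', 'e', 'c']
'd': index 0 in ['d', 'e', 'c'] -> ['d', 'e', 'c']
'e': index 1 in ['d', 'e', 'c'] -> ['e', 'd', 'c']
'c': index 2 in ['e', 'd', 'c'] -> ['c', 'e', 'd']
'e': index 1 in ['c', 'e', 'd'] -> ['e', 'c', 'd']
'e': index 0 in ['e', 'c', 'd'] -> ['e', 'c', 'd']


Output: [0, 2, 2, 0, 1, 2, 1, 0]


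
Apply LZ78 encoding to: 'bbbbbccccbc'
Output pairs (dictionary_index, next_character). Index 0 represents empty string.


LZ78 encoding steps:
Dictionary: {0: ''}
Step 1: w='' (idx 0), next='b' -> output (0, 'b'), add 'b' as idx 1
Step 2: w='b' (idx 1), next='b' -> output (1, 'b'), add 'bb' as idx 2
Step 3: w='bb' (idx 2), next='c' -> output (2, 'c'), add 'bbc' as idx 3
Step 4: w='' (idx 0), next='c' -> output (0, 'c'), add 'c' as idx 4
Step 5: w='c' (idx 4), next='c' -> output (4, 'c'), add 'cc' as idx 5
Step 6: w='b' (idx 1), next='c' -> output (1, 'c'), add 'bc' as idx 6


Encoded: [(0, 'b'), (1, 'b'), (2, 'c'), (0, 'c'), (4, 'c'), (1, 'c')]


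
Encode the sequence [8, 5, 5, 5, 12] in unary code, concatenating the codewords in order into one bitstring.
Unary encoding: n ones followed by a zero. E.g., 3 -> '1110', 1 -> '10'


Encode each number as n ones followed by a terminating 0:
  8 -> 111111110 (9 bits)
  5 -> 111110 (6 bits)
  5 -> 111110 (6 bits)
  5 -> 111110 (6 bits)
  12 -> 1111111111110 (13 bits)
Total length = 9 + 6 + 6 + 6 + 13 = 40 bits.

Unary([8, 5, 5, 5, 12]) = 1111111101111101111101111101111111111110 (40 bits)


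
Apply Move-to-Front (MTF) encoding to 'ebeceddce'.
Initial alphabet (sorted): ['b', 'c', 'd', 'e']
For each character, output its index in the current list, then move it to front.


MTF encoding:
'e': index 3 in ['b', 'c', 'd', 'e'] -> ['e', 'b', 'c', 'd']
'b': index 1 in ['e', 'b', 'c', 'd'] -> ['b', 'e', 'c', 'd']
'e': index 1 in ['b', 'e', 'c', 'd'] -> ['e', 'b', 'c', 'd']
'c': index 2 in ['e', 'b', 'c', 'd'] -> ['c', 'e', 'b', 'd']
'e': index 1 in ['c', 'e', 'b', 'd'] -> ['e', 'c', 'b', 'd']
'd': index 3 in ['e', 'c', 'b', 'd'] -> ['d', 'e', 'c', 'b']
'd': index 0 in ['d', 'e', 'c', 'b'] -> ['d', 'e', 'c', 'b']
'c': index 2 in ['d', 'e', 'c', 'b'] -> ['c', 'd', 'e', 'b']
'e': index 2 in ['c', 'd', 'e', 'b'] -> ['e', 'c', 'd', 'b']


Output: [3, 1, 1, 2, 1, 3, 0, 2, 2]


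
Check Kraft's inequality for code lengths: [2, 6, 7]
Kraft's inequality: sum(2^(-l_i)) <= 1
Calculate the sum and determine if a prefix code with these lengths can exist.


Sum = 2^(-2) + 2^(-6) + 2^(-7)
    = 0.25 + 0.015625 + 0.0078125
    = 35/128 = 0.2734375
Since 0.2734375 <= 1, Kraft's inequality IS satisfied.
A prefix code with these lengths CAN exist.

Kraft sum = 0.2734375. Satisfied.


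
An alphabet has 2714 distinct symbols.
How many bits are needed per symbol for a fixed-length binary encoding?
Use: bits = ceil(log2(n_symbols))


log2(2714) = 11.4062
Bracket: 2^11 = 2048 < 2714 <= 2^12 = 4096
So ceil(log2(2714)) = 12

bits = ceil(log2(2714)) = ceil(11.4062) = 12 bits


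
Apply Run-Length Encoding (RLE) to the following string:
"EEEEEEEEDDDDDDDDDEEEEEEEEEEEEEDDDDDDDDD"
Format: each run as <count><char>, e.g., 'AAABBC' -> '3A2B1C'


Scanning runs left to right:
  i=0: run of 'E' x 8 -> '8E'
  i=8: run of 'D' x 9 -> '9D'
  i=17: run of 'E' x 13 -> '13E'
  i=30: run of 'D' x 9 -> '9D'

RLE = 8E9D13E9D


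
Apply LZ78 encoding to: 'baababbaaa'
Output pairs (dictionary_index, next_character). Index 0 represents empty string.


LZ78 encoding steps:
Dictionary: {0: ''}
Step 1: w='' (idx 0), next='b' -> output (0, 'b'), add 'b' as idx 1
Step 2: w='' (idx 0), next='a' -> output (0, 'a'), add 'a' as idx 2
Step 3: w='a' (idx 2), next='b' -> output (2, 'b'), add 'ab' as idx 3
Step 4: w='ab' (idx 3), next='b' -> output (3, 'b'), add 'abb' as idx 4
Step 5: w='a' (idx 2), next='a' -> output (2, 'a'), add 'aa' as idx 5
Step 6: w='a' (idx 2), end of input -> output (2, '')


Encoded: [(0, 'b'), (0, 'a'), (2, 'b'), (3, 'b'), (2, 'a'), (2, '')]


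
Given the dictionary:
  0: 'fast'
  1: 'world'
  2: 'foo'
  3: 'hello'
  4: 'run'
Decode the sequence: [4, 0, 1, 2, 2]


Look up each index in the dictionary:
  4 -> 'run'
  0 -> 'fast'
  1 -> 'world'
  2 -> 'foo'
  2 -> 'foo'

Decoded: "run fast world foo foo"


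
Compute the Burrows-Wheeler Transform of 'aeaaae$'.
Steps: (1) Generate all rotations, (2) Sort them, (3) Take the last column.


Rotations (sorted):
  0: $aeaaae -> last char: e
  1: aaae$ae -> last char: e
  2: aae$aea -> last char: a
  3: ae$aeaa -> last char: a
  4: aeaaae$ -> last char: $
  5: e$aeaaa -> last char: a
  6: eaaae$a -> last char: a


BWT = eeaa$aa


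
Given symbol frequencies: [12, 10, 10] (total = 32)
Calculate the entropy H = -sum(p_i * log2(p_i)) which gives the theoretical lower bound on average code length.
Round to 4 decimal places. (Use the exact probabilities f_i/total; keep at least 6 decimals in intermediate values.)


Per-symbol terms -p_i * log2(p_i) with p_i = f_i/32:
  p = 12/32 = 0.375000: log2(p) = -1.415037, -p*log2(p) = 0.530639
  p = 10/32 = 0.312500: log2(p) = -1.678072, -p*log2(p) = 0.524397
  p = 10/32 = 0.312500: log2(p) = -1.678072, -p*log2(p) = 0.524397
H = 0.530639 + 0.524397 + 0.524397 = 1.579433

H = 1.5794 bits/symbol


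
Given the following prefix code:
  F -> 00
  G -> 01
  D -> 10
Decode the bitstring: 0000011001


Decoding step by step:
Bits 00 -> F
Bits 00 -> F
Bits 01 -> G
Bits 10 -> D
Bits 01 -> G


Decoded message: FFGDG


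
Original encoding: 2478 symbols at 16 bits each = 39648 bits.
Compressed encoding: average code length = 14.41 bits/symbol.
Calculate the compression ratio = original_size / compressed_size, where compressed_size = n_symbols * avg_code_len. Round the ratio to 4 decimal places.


original_size = n_symbols * orig_bits = 2478 * 16 = 39648 bits
compressed_size = n_symbols * avg_code_len = 2478 * 14.41 = 35707.98 bits
ratio = original_size / compressed_size = 39648 / 35707.98 = 1.1103

Compression ratio = 1.1103


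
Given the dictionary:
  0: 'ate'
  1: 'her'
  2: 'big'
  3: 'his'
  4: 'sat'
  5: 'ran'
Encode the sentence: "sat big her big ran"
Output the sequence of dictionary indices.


Look up each word in the dictionary:
  'sat' -> 4
  'big' -> 2
  'her' -> 1
  'big' -> 2
  'ran' -> 5

Encoded: [4, 2, 1, 2, 5]


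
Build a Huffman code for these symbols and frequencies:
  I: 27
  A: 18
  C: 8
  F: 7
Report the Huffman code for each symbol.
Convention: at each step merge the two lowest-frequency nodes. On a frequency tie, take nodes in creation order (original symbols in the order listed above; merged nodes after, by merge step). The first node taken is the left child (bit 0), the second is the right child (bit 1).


Huffman tree construction:
Step 1: Merge F(7) + C(8) = 15
Step 2: Merge (F+C)(15) + A(18) = 33
Step 3: Merge I(27) + ((F+C)+A)(33) = 60
Read each symbol's code off the tree from the root (left child = 0, right child = 1).

Codes:
  I: 0 (length 1)
  A: 11 (length 2)
  C: 101 (length 3)
  F: 100 (length 3)
Average code length: 108/60 = 1.8000 bits/symbol


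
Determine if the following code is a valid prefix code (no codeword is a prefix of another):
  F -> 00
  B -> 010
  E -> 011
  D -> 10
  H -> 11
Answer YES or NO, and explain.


Checking each pair (does one codeword prefix another?):
  F='00' vs B='010': no prefix
  F='00' vs E='011': no prefix
  F='00' vs D='10': no prefix
  F='00' vs H='11': no prefix
  B='010' vs F='00': no prefix
  B='010' vs E='011': no prefix
  B='010' vs D='10': no prefix
  B='010' vs H='11': no prefix
  E='011' vs F='00': no prefix
  E='011' vs B='010': no prefix
  E='011' vs D='10': no prefix
  E='011' vs H='11': no prefix
  D='10' vs F='00': no prefix
  D='10' vs B='010': no prefix
  D='10' vs E='011': no prefix
  D='10' vs H='11': no prefix
  H='11' vs F='00': no prefix
  H='11' vs B='010': no prefix
  H='11' vs E='011': no prefix
  H='11' vs D='10': no prefix
No violation found over all pairs.

YES -- this is a valid prefix code. No codeword is a prefix of any other codeword.


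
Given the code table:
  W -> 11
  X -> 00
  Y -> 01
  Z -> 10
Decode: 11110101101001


Decoding:
11 -> W
11 -> W
01 -> Y
01 -> Y
10 -> Z
10 -> Z
01 -> Y


Result: WWYYZZY


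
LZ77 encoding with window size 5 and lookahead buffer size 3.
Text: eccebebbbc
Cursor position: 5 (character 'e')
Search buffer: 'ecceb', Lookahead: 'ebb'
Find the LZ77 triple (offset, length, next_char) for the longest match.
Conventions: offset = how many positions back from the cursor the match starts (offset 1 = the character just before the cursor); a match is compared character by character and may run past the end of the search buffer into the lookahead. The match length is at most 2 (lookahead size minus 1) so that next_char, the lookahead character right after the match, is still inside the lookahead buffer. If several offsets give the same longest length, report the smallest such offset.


Try each offset into the search buffer:
  offset=1 (pos 4, char 'b'): match length 0
  offset=2 (pos 3, char 'e'): match length 2
  offset=3 (pos 2, char 'c'): match length 0
  offset=4 (pos 1, char 'c'): match length 0
  offset=5 (pos 0, char 'e'): match length 1
Longest match has length 2 at offset 2.
next_char = character at position 5 + 2 = 7 -> 'b'

Best match: offset=2, length=2 (matching 'eb' starting at position 3)
LZ77 triple: (2, 2, 'b')


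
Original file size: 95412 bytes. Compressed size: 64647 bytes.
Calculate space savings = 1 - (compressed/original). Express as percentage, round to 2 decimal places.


ratio = compressed/original = 64647/95412 = 0.677556
savings = 1 - ratio = 1 - 0.677556 = 0.322444
as a percentage: 0.322444 * 100 = 32.24%

Space savings = 1 - 64647/95412 = 32.24%


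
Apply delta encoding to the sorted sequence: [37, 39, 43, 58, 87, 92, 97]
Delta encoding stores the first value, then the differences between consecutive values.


First value: 37
Deltas:
  39 - 37 = 2
  43 - 39 = 4
  58 - 43 = 15
  87 - 58 = 29
  92 - 87 = 5
  97 - 92 = 5


Delta encoded: [37, 2, 4, 15, 29, 5, 5]


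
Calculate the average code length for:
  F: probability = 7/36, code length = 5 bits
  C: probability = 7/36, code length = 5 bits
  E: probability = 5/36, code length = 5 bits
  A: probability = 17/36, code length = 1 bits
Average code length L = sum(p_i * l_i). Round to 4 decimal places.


Weighted contributions p_i * l_i:
  F: (7/36) * 5 = 35/36
  C: (7/36) * 5 = 35/36
  E: (5/36) * 5 = 25/36
  A: (17/36) * 1 = 17/36
Sum = (35 + 35 + 25 + 17)/36 = 112/36

L = 112/36 = 3.1111 bits/symbol


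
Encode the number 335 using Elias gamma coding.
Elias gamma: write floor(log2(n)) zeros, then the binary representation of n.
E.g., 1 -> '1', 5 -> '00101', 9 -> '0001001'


num_bits = floor(log2(335)) + 1 = 9
leading_zeros = num_bits - 1 = 8
binary(335) = 101001111

Elias gamma(335) = '00000000' + '101001111' = 00000000101001111 (17 bits)


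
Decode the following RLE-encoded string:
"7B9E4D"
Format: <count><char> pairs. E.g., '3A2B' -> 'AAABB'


Expanding each <count><char> pair:
  7B -> 'BBBBBBB'
  9E -> 'EEEEEEEEE'
  4D -> 'DDDD'

Decoded = BBBBBBBEEEEEEEEEDDDD


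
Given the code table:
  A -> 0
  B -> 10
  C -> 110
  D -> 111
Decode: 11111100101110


Decoding:
111 -> D
111 -> D
0 -> A
0 -> A
10 -> B
111 -> D
0 -> A


Result: DDAABDA


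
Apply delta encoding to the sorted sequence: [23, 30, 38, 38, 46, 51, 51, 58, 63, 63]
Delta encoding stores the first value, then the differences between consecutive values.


First value: 23
Deltas:
  30 - 23 = 7
  38 - 30 = 8
  38 - 38 = 0
  46 - 38 = 8
  51 - 46 = 5
  51 - 51 = 0
  58 - 51 = 7
  63 - 58 = 5
  63 - 63 = 0


Delta encoded: [23, 7, 8, 0, 8, 5, 0, 7, 5, 0]


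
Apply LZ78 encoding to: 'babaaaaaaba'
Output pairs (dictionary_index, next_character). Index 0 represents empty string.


LZ78 encoding steps:
Dictionary: {0: ''}
Step 1: w='' (idx 0), next='b' -> output (0, 'b'), add 'b' as idx 1
Step 2: w='' (idx 0), next='a' -> output (0, 'a'), add 'a' as idx 2
Step 3: w='b' (idx 1), next='a' -> output (1, 'a'), add 'ba' as idx 3
Step 4: w='a' (idx 2), next='a' -> output (2, 'a'), add 'aa' as idx 4
Step 5: w='aa' (idx 4), next='a' -> output (4, 'a'), add 'aaa' as idx 5
Step 6: w='ba' (idx 3), end of input -> output (3, '')


Encoded: [(0, 'b'), (0, 'a'), (1, 'a'), (2, 'a'), (4, 'a'), (3, '')]


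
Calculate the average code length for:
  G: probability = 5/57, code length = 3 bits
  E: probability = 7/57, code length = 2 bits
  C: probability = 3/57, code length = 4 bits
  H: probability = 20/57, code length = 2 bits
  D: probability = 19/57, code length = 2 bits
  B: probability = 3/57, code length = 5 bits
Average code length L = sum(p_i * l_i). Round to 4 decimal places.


Weighted contributions p_i * l_i:
  G: (5/57) * 3 = 15/57
  E: (7/57) * 2 = 14/57
  C: (3/57) * 4 = 12/57
  H: (20/57) * 2 = 40/57
  D: (19/57) * 2 = 38/57
  B: (3/57) * 5 = 15/57
Sum = (15 + 14 + 12 + 40 + 38 + 15)/57 = 134/57

L = 134/57 = 2.3509 bits/symbol


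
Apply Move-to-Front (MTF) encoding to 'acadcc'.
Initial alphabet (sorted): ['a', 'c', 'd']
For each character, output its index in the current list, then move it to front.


MTF encoding:
'a': index 0 in ['a', 'c', 'd'] -> ['a', 'c', 'd']
'c': index 1 in ['a', 'c', 'd'] -> ['c', 'a', 'd']
'a': index 1 in ['c', 'a', 'd'] -> ['a', 'c', 'd']
'd': index 2 in ['a', 'c', 'd'] -> ['d', 'a', 'c']
'c': index 2 in ['d', 'a', 'c'] -> ['c', 'd', 'a']
'c': index 0 in ['c', 'd', 'a'] -> ['c', 'd', 'a']


Output: [0, 1, 1, 2, 2, 0]


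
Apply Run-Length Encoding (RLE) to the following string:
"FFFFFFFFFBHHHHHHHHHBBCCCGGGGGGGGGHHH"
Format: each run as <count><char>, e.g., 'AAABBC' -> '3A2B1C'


Scanning runs left to right:
  i=0: run of 'F' x 9 -> '9F'
  i=9: run of 'B' x 1 -> '1B'
  i=10: run of 'H' x 9 -> '9H'
  i=19: run of 'B' x 2 -> '2B'
  i=21: run of 'C' x 3 -> '3C'
  i=24: run of 'G' x 9 -> '9G'
  i=33: run of 'H' x 3 -> '3H'

RLE = 9F1B9H2B3C9G3H


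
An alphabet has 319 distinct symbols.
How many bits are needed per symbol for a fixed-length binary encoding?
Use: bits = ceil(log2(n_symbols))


log2(319) = 8.3174
Bracket: 2^8 = 256 < 319 <= 2^9 = 512
So ceil(log2(319)) = 9

bits = ceil(log2(319)) = ceil(8.3174) = 9 bits
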